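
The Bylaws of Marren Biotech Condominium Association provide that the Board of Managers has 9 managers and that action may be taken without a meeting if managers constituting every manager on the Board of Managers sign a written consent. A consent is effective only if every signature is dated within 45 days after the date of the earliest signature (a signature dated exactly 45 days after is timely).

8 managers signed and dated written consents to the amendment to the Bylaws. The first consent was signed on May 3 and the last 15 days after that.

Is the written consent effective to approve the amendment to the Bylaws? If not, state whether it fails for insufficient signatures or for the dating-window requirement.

Signatures required: every one of 9 — unanimous means all 9, so 9 needed; 8 signed. Insufficient.
Dating window: the latest signature is 15 days after the earliest; the limit is 45 days. Within the window.

Not effective — insufficient signatures.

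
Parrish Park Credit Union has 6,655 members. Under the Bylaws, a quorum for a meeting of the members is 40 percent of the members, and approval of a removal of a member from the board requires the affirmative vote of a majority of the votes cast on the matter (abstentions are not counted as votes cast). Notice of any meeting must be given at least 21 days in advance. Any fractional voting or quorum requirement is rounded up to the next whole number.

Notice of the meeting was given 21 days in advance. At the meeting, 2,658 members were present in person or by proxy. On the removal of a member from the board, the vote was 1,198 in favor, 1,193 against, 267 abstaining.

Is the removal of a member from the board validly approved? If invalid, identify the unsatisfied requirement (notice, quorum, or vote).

Invalid — quorum requirement not satisfied.

Notice: 21 days given; 21 required. Satisfied.
Quorum: 40% of 6,655 = 2,662; 2,658 present. Not satisfied.
Vote: requires a majority of the votes cast (2,658 − 267 abstaining = 2,391); a majority of 2391 is 1196, so 1,196 needed; 1,198 in favor. Satisfied.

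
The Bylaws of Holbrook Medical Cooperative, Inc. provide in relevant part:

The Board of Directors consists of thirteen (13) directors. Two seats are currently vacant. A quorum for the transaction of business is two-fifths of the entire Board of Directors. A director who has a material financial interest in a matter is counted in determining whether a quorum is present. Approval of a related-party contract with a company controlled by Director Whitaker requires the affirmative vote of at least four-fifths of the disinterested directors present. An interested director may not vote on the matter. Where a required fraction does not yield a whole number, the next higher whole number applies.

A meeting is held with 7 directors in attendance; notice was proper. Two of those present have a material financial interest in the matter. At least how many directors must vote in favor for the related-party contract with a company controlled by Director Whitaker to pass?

The related-party contract with a company controlled by Director Whitaker requires four-fifths of the disinterested directors present (7 − 2 = 5).
4/5 of 5 = 4.

4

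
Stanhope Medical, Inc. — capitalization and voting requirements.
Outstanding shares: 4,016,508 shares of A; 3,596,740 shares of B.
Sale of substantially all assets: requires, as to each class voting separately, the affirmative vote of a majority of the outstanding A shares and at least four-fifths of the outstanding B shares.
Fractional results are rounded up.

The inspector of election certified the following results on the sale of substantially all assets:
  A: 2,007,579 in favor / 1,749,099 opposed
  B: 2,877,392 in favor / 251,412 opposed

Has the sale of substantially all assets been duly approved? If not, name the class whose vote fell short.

Not approved — the A shares did not give the required vote.

A: a majority of 4016508 is 2008255; 2,008,255 required, 2,007,579 in favor — not approved.
B: 4/5 of 3596740 = 2877392; 2,877,392 required, 2,877,392 in favor — approved.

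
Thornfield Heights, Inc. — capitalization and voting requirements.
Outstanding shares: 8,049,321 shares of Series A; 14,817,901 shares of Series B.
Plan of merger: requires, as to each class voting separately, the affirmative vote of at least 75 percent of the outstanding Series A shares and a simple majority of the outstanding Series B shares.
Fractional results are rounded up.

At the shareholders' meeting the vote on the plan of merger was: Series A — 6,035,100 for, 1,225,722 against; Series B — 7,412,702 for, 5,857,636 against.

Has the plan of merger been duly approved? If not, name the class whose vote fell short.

Series A: 3/4 of 8049321 = 6036990.75, rounded up to 6036991; 6,036,991 required, 6,035,100 in favor — not approved.
Series B: a majority of 14817901 is 7408951; 7,408,951 required, 7,412,702 in favor — approved.

Not approved — the Series A shares did not give the required vote.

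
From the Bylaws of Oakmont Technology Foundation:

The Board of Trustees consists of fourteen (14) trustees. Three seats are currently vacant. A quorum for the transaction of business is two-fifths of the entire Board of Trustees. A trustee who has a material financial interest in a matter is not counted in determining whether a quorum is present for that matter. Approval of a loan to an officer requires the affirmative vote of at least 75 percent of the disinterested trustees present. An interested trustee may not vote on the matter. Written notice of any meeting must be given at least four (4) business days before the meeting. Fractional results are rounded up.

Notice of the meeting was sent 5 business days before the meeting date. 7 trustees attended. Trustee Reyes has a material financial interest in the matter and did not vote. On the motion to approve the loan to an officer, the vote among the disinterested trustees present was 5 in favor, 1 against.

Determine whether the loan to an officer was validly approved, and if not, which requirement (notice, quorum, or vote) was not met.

Notice: 5 business days given; 4 required (5 ≥ 4). Satisfied.
Quorum: 7 present, but the 1 interested trustee does not count, leaving 6. Quorum is 6. Satisfied.
Vote: the loan to an officer requires three-fourths of the disinterested trustees present (7 − 1 = 6). 3/4 of 6 = 4.50, rounded up to 5, so 5 affirmative votes are needed; 5 voted in favor. Satisfied.

Valid — all requirements satisfied.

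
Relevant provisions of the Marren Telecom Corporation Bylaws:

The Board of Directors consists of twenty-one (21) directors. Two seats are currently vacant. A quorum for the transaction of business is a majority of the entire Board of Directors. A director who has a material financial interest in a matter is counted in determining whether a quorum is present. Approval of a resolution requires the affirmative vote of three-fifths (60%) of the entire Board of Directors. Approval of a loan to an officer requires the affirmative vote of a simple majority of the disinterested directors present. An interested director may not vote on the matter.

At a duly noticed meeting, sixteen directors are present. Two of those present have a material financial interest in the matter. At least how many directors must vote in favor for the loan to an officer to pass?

The loan to an officer requires a majority of the disinterested directors present (16 − 2 = 14).
A majority of 14 is 8.

8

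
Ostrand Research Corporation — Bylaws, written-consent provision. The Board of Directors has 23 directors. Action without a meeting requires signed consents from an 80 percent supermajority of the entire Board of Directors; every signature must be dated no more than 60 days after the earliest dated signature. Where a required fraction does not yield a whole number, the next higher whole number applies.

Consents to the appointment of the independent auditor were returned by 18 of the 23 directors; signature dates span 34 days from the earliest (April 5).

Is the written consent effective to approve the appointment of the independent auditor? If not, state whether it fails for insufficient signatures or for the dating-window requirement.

Signatures required: an 80 percent supermajority of 23 — 4/5 of 23 = 18.40, rounded up to 19, so 19 needed; 18 signed. Insufficient.
Dating window: the latest signature is 34 days after the earliest; the limit is 60 days. Within the window.

Not effective — insufficient signatures.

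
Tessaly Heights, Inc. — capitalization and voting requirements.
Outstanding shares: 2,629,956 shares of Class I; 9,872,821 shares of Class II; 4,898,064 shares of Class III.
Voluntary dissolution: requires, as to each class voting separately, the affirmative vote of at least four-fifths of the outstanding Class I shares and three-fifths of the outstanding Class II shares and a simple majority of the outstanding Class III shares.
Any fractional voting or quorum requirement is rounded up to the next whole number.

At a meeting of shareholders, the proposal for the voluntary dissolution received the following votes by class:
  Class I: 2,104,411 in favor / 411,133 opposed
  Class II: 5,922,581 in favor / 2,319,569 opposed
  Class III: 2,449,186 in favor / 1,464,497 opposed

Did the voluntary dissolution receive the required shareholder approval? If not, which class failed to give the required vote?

Class I: 4/5 of 2629956 = 2103964.80, rounded up to 2103965; 2,103,965 required, 2,104,411 in favor — approved.
Class II: 3/5 of 9872821 = 5923692.60, rounded up to 5923693; 5,923,693 required, 5,922,581 in favor — not approved.
Class III: a majority of 4898064 is 2449033; 2,449,033 required, 2,449,186 in favor — approved.

Not approved — the Class II shares did not give the required vote.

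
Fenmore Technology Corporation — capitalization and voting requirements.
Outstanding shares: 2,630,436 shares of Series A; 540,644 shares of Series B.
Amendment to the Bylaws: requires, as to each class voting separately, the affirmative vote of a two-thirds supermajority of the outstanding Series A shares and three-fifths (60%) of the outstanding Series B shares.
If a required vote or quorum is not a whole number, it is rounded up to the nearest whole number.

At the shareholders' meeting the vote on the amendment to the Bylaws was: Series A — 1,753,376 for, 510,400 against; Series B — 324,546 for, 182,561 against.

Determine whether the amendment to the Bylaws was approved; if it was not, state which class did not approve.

Not approved — the Series A shares did not give the required vote.

Series A: 2/3 of 2630436 = 1753624; 1,753,624 required, 1,753,376 in favor — not approved.
Series B: 3/5 of 540644 = 324386.40, rounded up to 324387; 324,387 required, 324,546 in favor — approved.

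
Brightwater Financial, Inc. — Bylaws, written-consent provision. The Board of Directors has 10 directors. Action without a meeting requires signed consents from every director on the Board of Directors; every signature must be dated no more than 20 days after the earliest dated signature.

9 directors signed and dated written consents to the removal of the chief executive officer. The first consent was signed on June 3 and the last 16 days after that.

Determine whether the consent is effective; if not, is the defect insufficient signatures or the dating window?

Not effective — insufficient signatures.

Signatures required: every one of 10 — unanimous means all 10, so 10 needed; 9 signed. Insufficient.
Dating window: the latest signature is 16 days after the earliest; the limit is 20 days. Within the window.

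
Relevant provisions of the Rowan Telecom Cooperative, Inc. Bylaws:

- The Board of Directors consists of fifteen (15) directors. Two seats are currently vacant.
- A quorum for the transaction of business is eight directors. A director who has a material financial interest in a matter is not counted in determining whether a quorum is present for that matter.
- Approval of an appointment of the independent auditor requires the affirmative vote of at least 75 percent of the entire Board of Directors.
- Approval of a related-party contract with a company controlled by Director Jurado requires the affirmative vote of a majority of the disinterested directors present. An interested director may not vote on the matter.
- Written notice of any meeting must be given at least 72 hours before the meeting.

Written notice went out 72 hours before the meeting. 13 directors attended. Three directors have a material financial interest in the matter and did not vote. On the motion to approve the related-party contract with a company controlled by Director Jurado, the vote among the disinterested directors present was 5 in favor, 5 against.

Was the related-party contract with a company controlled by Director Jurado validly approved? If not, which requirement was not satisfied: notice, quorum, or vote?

Notice: 72 hours given; 72 required (72 ≥ 72). Satisfied.
Quorum: 13 present, but the 3 interested directors do not count, leaving 10. Quorum is 8. Satisfied.
Vote: the related-party contract with a company controlled by Director Jurado requires a majority of the disinterested directors present (13 − 3 = 10). A majority of 10 is 6, so 6 affirmative votes are needed; 5 voted in favor. Not satisfied.

Invalid — vote requirement not satisfied.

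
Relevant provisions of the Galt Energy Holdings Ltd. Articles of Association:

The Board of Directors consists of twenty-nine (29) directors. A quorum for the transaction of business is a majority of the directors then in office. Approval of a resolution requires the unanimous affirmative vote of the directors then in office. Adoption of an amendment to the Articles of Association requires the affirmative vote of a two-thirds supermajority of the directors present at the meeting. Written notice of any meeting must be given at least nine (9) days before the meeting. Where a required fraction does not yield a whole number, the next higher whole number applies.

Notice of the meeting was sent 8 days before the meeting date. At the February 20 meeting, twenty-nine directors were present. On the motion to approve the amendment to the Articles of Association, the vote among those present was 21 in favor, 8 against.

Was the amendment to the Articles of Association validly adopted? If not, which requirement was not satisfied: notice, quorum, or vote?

Invalid — notice requirement not satisfied.

Notice: 8 days given; 9 required (8 < 9). Not satisfied.
Quorum: 29 present; quorum is 15. Satisfied.
Vote: the amendment to the Articles of Association requires two-thirds of the directors present (29). 2/3 of 29 = 19.33, rounded up to 20, so 20 affirmative votes are needed; 21 voted in favor. Satisfied.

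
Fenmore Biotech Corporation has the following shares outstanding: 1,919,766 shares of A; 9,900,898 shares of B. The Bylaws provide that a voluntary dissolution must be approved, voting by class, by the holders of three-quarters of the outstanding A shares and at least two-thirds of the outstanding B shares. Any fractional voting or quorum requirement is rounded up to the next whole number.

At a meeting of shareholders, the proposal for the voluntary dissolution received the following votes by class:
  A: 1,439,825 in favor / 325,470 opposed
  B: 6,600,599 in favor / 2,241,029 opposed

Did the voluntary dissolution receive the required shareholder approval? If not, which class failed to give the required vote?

A: 3/4 of 1919766 = 1439824.50, rounded up to 1439825; 1,439,825 required, 1,439,825 in favor — approved.
B: 2/3 of 9900898 = 6600598.67, rounded up to 6600599; 6,600,599 required, 6,600,599 in favor — approved.

Approved — every class gave the required vote.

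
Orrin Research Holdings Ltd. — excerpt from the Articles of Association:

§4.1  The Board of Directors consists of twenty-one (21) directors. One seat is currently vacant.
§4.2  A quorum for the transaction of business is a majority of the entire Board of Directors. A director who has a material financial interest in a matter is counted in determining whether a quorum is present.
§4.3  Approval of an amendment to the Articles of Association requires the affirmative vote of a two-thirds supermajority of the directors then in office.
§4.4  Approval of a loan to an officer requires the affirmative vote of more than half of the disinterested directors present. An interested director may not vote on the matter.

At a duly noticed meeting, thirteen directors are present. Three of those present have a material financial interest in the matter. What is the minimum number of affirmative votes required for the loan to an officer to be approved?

6

The loan to an officer requires a majority of the disinterested directors present (13 − 3 = 10).
A majority of 10 is 6.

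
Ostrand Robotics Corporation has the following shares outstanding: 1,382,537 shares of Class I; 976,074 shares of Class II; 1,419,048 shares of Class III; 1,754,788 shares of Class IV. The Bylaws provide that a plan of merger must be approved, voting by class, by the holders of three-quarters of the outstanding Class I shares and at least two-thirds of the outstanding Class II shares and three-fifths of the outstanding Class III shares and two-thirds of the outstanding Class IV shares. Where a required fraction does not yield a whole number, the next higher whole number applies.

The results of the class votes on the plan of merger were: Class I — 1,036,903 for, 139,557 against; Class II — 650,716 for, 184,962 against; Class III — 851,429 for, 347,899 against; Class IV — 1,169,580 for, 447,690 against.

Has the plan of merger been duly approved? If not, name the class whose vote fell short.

Class I: 3/4 of 1382537 = 1036902.75, rounded up to 1036903; 1,036,903 required, 1,036,903 in favor — approved.
Class II: 2/3 of 976074 = 650716; 650,716 required, 650,716 in favor — approved.
Class III: 3/5 of 1419048 = 851428.80, rounded up to 851429; 851,429 required, 851,429 in favor — approved.
Class IV: 2/3 of 1754788 = 1169858.67, rounded up to 1169859; 1,169,859 required, 1,169,580 in favor — not approved.

Not approved — the Class IV shares did not give the required vote.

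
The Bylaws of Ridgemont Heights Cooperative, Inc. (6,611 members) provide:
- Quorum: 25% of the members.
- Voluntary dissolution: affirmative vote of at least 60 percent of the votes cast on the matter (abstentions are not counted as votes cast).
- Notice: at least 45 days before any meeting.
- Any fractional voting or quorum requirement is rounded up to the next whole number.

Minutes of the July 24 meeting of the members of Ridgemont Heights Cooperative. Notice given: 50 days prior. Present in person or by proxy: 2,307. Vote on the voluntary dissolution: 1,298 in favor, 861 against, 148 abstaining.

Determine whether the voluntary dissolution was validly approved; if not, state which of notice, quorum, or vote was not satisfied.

Notice: 50 days given; 45 required. Satisfied.
Quorum: 25% of 6,611 = 1,652.75, rounded up to 1,653; 2,307 present. Satisfied.
Vote: requires three-fifths of the votes cast (2,307 − 148 abstaining = 2,159); 3/5 of 2159 = 1295.40, rounded up to 1296, so 1,296 needed; 1,298 in favor. Satisfied.

Valid — all requirements satisfied.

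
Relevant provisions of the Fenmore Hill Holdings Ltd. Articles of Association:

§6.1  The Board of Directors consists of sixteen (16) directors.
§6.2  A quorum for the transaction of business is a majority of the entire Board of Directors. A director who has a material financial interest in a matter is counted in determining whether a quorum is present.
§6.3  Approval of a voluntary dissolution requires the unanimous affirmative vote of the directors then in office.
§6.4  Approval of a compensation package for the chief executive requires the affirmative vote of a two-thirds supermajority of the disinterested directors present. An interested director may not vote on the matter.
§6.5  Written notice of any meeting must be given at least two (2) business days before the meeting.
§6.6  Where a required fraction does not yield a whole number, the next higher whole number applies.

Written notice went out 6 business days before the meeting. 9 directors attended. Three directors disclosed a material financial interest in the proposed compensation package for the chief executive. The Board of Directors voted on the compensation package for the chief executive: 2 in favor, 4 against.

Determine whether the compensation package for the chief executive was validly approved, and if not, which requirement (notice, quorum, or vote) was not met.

Notice: 6 business days given; 2 required (6 ≥ 2). Satisfied.
Quorum: 9 present (interested directors count toward quorum); quorum is 9. Satisfied.
Vote: the compensation package for the chief executive requires two-thirds of the disinterested directors present (9 − 3 = 6). 2/3 of 6 = 4, so 4 affirmative votes are needed; 2 voted in favor. Not satisfied.

Invalid — vote requirement not satisfied.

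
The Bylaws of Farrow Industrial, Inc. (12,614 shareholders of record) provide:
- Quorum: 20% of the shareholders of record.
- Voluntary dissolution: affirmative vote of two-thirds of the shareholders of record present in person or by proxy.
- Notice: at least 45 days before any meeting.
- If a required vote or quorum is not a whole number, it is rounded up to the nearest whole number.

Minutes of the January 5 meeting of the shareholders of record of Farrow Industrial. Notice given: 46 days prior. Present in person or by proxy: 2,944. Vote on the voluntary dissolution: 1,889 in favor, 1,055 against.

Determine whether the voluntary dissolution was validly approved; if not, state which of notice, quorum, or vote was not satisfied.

Invalid — vote requirement not satisfied.

Notice: 46 days given; 45 required. Satisfied.
Quorum: 20% of 12,614 = 2,522.80, rounded up to 2,523; 2,944 present. Satisfied.
Vote: requires two-thirds of those present (2,944); 2/3 of 2944 = 1962.67, rounded up to 1963, so 1,963 needed; 1,889 in favor. Not satisfied.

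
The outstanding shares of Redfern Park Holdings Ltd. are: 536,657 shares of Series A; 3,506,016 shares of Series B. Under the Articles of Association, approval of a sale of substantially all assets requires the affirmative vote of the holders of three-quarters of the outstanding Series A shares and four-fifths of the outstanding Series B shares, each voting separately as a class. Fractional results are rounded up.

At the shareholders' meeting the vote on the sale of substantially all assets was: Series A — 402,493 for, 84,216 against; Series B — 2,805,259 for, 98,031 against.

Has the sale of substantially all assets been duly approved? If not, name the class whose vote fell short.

Series A: 3/4 of 536657 = 402492.75, rounded up to 402493; 402,493 required, 402,493 in favor — approved.
Series B: 4/5 of 3506016 = 2804812.80, rounded up to 2804813; 2,804,813 required, 2,805,259 in favor — approved.

Approved — every class gave the required vote.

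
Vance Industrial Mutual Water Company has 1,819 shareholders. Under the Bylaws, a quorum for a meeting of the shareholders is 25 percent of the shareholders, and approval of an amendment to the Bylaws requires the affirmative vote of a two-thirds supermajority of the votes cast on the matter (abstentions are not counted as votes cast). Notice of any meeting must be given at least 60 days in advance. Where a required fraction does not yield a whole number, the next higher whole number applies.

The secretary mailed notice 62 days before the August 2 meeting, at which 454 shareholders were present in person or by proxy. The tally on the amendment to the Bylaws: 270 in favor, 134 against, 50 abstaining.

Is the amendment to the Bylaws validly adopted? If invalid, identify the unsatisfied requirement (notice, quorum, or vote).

Invalid — quorum requirement not satisfied.

Notice: 62 days given; 60 required. Satisfied.
Quorum: 25% of 1,819 = 454.75, rounded up to 455; 454 present. Not satisfied.
Vote: requires two-thirds of the votes cast (454 − 50 abstaining = 404); 2/3 of 404 = 269.33, rounded up to 270, so 270 needed; 270 in favor. Satisfied.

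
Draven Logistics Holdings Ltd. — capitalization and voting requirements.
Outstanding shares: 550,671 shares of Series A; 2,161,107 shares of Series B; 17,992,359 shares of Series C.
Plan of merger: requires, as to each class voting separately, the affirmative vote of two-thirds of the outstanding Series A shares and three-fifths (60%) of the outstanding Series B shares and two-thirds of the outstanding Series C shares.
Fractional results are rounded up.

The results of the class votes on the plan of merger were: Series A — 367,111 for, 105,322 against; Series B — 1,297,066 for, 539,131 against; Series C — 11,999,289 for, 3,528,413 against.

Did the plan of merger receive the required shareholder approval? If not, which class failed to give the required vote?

Series A: 2/3 of 550671 = 367114; 367,114 required, 367,111 in favor — not approved.
Series B: 3/5 of 2161107 = 1296664.20, rounded up to 1296665; 1,296,665 required, 1,297,066 in favor — approved.
Series C: 2/3 of 17992359 = 11994906; 11,994,906 required, 11,999,289 in favor — approved.

Not approved — the Series A shares did not give the required vote.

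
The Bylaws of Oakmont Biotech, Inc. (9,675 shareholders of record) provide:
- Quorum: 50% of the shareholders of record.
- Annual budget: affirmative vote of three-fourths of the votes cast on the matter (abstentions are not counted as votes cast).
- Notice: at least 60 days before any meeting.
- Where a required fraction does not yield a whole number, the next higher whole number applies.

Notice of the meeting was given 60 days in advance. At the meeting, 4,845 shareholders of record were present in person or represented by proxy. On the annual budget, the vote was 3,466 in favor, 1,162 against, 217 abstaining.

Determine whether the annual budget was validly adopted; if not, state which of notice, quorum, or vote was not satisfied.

Invalid — vote requirement not satisfied.

Notice: 60 days given; 60 required. Satisfied.
Quorum: 50% of 9,675 = 4,837.50, rounded up to 4,838; 4,845 present. Satisfied.
Vote: requires three-fourths of the votes cast (4,845 − 217 abstaining = 4,628); 3/4 of 4628 = 3471, so 3,471 needed; 3,466 in favor. Not satisfied.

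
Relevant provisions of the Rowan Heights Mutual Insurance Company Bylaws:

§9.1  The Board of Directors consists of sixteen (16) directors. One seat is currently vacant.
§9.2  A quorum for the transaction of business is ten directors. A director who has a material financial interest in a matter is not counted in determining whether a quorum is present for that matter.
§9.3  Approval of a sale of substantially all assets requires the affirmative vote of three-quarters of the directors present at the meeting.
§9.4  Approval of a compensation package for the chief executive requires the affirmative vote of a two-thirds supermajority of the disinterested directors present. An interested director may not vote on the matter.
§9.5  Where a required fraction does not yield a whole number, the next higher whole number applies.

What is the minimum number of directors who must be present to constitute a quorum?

The quorum is fixed at 10.

10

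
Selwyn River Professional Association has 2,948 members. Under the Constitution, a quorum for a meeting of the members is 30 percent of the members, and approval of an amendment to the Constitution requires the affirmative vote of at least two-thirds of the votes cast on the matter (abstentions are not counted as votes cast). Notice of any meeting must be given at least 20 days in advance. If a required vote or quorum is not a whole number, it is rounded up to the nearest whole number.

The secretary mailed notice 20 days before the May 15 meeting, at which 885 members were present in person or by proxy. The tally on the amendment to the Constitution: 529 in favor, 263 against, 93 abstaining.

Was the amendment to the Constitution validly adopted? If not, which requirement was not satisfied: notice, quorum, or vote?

Notice: 20 days given; 20 required. Satisfied.
Quorum: 30% of 2,948 = 884.40, rounded up to 885; 885 present. Satisfied.
Vote: requires two-thirds of the votes cast (885 − 93 abstaining = 792); 2/3 of 792 = 528, so 528 needed; 529 in favor. Satisfied.

Valid — all requirements satisfied.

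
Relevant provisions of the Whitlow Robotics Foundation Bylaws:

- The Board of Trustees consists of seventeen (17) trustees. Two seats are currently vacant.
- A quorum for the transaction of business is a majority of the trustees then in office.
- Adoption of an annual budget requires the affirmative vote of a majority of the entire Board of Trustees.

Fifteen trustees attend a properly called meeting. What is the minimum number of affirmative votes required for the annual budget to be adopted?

The annual budget requires a majority of the entire Board of Trustees (17).
A majority of 17 is 9.

9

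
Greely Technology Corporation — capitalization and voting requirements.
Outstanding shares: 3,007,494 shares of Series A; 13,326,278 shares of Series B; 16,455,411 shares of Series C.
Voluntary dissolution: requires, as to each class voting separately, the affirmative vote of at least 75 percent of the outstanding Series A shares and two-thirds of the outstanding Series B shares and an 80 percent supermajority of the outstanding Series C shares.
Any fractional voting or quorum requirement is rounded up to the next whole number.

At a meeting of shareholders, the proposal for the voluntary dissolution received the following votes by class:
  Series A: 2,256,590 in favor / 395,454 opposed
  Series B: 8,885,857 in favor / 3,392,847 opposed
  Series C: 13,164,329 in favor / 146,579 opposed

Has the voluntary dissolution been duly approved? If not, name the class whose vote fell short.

Series A: 3/4 of 3007494 = 2255620.50, rounded up to 2255621; 2,255,621 required, 2,256,590 in favor — approved.
Series B: 2/3 of 13326278 = 8884185.33, rounded up to 8884186; 8,884,186 required, 8,885,857 in favor — approved.
Series C: 4/5 of 16455411 = 13164328.80, rounded up to 13164329; 13,164,329 required, 13,164,329 in favor — approved.

Approved — every class gave the required vote.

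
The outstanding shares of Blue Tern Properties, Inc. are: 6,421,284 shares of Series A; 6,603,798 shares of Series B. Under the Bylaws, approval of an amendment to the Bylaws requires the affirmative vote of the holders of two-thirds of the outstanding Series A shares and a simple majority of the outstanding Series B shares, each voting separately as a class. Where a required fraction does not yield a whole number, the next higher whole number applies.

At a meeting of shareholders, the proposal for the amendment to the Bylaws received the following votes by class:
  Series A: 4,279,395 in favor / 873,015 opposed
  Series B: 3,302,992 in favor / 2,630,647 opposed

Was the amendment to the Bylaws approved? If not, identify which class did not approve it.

Series A: 2/3 of 6421284 = 4280856; 4,280,856 required, 4,279,395 in favor — not approved.
Series B: a majority of 6603798 is 3301900; 3,301,900 required, 3,302,992 in favor — approved.

Not approved — the Series A shares did not give the required vote.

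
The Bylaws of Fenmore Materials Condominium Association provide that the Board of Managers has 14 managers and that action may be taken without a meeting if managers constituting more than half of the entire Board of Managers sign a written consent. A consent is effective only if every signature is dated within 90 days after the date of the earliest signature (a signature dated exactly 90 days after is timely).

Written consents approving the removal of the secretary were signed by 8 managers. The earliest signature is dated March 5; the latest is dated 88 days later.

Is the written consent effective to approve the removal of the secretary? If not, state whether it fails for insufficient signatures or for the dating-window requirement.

Signatures required: more than half of 14 — a majority of 14 is 8, so 8 needed; 8 signed. Sufficient.
Dating window: the latest signature is 88 days after the earliest; the limit is 90 days. Within the window.

Effective — both the signature and dating-window requirements are satisfied.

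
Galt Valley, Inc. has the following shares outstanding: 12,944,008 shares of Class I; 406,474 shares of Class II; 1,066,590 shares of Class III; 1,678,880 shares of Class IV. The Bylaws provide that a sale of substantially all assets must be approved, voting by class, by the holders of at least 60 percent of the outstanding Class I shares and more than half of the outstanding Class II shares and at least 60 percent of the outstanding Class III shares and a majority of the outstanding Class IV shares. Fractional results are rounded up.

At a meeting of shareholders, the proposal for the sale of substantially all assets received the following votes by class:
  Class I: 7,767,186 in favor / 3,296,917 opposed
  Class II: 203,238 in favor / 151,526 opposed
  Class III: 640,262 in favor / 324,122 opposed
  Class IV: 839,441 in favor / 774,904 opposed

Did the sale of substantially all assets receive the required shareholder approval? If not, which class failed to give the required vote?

Class I: 3/5 of 12944008 = 7766404.80, rounded up to 7766405; 7,766,405 required, 7,767,186 in favor — approved.
Class II: a majority of 406474 is 203238; 203,238 required, 203,238 in favor — approved.
Class III: 3/5 of 1066590 = 639954; 639,954 required, 640,262 in favor — approved.
Class IV: a majority of 1678880 is 839441; 839,441 required, 839,441 in favor — approved.

Approved — every class gave the required vote.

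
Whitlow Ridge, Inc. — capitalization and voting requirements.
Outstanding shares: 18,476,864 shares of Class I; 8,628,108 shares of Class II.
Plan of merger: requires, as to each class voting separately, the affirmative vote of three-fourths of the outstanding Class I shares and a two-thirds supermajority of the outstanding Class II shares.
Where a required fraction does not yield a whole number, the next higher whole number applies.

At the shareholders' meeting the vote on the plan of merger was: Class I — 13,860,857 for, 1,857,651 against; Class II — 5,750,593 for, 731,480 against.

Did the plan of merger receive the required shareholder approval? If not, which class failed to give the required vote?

Not approved — the Class II shares did not give the required vote.

Class I: 3/4 of 18476864 = 13857648; 13,857,648 required, 13,860,857 in favor — approved.
Class II: 2/3 of 8628108 = 5752072; 5,752,072 required, 5,750,593 in favor — not approved.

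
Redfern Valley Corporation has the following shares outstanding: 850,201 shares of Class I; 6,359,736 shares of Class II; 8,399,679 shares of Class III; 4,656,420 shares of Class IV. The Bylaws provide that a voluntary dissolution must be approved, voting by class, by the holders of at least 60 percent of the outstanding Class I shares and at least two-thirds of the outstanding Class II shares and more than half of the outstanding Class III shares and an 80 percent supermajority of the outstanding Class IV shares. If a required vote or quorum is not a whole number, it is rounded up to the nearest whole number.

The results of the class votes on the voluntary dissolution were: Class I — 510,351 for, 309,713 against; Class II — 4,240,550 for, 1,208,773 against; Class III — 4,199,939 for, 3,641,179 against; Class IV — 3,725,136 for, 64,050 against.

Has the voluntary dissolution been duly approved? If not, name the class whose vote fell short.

Class I: 3/5 of 850201 = 510120.60, rounded up to 510121; 510,121 required, 510,351 in favor — approved.
Class II: 2/3 of 6359736 = 4239824; 4,239,824 required, 4,240,550 in favor — approved.
Class III: a majority of 8399679 is 4199840; 4,199,840 required, 4,199,939 in favor — approved.
Class IV: 4/5 of 4656420 = 3725136; 3,725,136 required, 3,725,136 in favor — approved.

Approved — every class gave the required vote.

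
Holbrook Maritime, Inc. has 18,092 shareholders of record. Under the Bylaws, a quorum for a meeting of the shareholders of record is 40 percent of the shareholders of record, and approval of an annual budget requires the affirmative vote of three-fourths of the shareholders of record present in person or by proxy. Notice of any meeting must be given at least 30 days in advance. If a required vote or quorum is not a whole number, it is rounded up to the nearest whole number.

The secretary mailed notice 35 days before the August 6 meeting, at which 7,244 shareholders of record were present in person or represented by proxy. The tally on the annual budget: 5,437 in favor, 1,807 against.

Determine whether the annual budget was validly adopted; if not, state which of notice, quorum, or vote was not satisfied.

Valid — all requirements satisfied.

Notice: 35 days given; 30 required. Satisfied.
Quorum: 40% of 18,092 = 7,236.80, rounded up to 7,237; 7,244 present. Satisfied.
Vote: requires three-fourths of those present (7,244); 3/4 of 7244 = 5433, so 5,433 needed; 5,437 in favor. Satisfied.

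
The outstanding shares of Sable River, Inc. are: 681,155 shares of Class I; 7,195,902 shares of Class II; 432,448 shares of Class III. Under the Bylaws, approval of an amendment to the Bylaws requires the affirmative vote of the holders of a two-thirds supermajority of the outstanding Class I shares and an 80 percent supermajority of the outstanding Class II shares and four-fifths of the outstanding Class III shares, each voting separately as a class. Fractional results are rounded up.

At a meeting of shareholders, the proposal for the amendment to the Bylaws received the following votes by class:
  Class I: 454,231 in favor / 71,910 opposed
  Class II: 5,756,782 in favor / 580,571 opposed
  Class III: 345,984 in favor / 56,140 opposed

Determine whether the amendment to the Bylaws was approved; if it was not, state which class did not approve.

Class I: 2/3 of 681155 = 454103.33, rounded up to 454104; 454,104 required, 454,231 in favor — approved.
Class II: 4/5 of 7195902 = 5756721.60, rounded up to 5756722; 5,756,722 required, 5,756,782 in favor — approved.
Class III: 4/5 of 432448 = 345958.40, rounded up to 345959; 345,959 required, 345,984 in favor — approved.

Approved — every class gave the required vote.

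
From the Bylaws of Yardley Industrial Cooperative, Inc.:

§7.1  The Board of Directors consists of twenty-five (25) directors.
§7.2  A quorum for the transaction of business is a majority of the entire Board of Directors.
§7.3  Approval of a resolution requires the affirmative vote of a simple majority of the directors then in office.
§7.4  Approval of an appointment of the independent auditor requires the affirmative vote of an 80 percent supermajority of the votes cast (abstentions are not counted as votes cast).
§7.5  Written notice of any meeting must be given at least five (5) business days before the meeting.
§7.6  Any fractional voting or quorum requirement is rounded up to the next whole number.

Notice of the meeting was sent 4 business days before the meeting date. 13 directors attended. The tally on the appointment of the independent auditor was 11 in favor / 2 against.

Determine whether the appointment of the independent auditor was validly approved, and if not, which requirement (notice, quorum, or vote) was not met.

Invalid — notice requirement not satisfied.

Notice: 4 business days given; 5 required (4 < 5). Not satisfied.
Quorum: 13 present; quorum is 13. Satisfied.
Vote: the appointment of the independent auditor requires four-fifths of the votes cast (13). 4/5 of 13 = 10.40, rounded up to 11, so 11 affirmative votes are needed; 11 voted in favor. Satisfied.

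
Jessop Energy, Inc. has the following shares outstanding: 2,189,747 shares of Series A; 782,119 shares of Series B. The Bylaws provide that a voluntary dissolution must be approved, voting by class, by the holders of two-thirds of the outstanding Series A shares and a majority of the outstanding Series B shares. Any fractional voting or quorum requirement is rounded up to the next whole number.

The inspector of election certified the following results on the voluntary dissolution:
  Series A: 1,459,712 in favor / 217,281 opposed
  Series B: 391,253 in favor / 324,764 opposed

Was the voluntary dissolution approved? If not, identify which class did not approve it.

Series A: 2/3 of 2189747 = 1459831.33, rounded up to 1459832; 1,459,832 required, 1,459,712 in favor — not approved.
Series B: a majority of 782119 is 391060; 391,060 required, 391,253 in favor — approved.

Not approved — the Series A shares did not give the required vote.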